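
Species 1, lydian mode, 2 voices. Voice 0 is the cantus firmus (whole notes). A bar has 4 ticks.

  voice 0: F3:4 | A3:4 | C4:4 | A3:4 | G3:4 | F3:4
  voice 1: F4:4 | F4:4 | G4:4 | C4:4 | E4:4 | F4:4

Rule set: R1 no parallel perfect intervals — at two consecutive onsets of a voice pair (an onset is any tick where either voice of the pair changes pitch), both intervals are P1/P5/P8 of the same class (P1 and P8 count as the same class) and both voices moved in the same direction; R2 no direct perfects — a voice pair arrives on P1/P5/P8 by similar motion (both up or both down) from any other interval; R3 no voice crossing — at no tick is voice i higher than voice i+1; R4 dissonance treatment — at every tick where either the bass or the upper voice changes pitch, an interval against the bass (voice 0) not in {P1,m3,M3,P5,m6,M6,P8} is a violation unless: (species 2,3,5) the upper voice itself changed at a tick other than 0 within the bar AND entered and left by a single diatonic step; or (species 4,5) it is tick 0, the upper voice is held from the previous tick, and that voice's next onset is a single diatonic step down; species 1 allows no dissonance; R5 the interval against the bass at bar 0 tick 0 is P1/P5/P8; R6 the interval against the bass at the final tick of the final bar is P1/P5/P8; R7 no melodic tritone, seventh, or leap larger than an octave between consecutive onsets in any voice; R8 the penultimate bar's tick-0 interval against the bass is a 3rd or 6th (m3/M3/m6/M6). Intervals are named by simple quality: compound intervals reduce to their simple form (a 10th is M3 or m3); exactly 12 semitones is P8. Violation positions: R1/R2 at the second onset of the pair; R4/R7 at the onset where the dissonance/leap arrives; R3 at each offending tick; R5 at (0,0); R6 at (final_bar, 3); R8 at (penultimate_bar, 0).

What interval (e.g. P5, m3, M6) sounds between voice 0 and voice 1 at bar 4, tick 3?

voice 0=G3 voice 1=E4 -> M6

M6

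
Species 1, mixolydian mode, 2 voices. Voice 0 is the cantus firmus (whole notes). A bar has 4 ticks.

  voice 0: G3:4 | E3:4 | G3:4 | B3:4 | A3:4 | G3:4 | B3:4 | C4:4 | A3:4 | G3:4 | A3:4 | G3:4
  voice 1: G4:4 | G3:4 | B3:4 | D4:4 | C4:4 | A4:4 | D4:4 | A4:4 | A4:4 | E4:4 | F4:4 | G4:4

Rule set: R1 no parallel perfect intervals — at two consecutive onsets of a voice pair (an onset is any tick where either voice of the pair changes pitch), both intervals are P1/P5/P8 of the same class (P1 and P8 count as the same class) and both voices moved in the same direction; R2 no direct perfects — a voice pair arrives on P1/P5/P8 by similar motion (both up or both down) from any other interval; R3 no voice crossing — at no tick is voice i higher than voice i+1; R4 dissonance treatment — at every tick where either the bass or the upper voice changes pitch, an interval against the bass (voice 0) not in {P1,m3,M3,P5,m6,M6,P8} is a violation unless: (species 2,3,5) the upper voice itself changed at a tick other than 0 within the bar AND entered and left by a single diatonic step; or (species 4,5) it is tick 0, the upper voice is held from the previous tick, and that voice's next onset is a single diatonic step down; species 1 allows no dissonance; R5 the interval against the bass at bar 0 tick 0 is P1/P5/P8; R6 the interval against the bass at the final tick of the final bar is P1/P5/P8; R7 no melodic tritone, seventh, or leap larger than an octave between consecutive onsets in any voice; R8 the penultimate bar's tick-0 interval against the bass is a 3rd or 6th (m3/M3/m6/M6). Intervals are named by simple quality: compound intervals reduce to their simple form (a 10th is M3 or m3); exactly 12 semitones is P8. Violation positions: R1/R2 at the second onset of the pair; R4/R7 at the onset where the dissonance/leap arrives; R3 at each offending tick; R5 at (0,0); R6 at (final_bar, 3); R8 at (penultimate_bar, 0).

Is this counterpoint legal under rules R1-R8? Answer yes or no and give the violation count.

No (1 violations)

bar 0: v0=G3 v1=G4 (P8)
bar 1: v0=E3 v1=G3 (m3)
bar 2: v0=G3 v1=B3 (M3)
bar 3: v0=B3 v1=D4 (m3)
bar 4: v0=A3 v1=C4 (m3)
bar 5: v0=G3 v1=A4 (M2)
bar 6: v0=B3 v1=D4 (m3)
bar 7: v0=C4 v1=A4 (M6)
bar 8: v0=A3 v1=A4 (P8)
bar 9: v0=G3 v1=E4 (M6)
bar 10: v0=A3 v1=F4 (m6)
bar 11: v0=G3 v1=G4 (P8)
  R4 @ bar5.0: G3/A4 M2 untreated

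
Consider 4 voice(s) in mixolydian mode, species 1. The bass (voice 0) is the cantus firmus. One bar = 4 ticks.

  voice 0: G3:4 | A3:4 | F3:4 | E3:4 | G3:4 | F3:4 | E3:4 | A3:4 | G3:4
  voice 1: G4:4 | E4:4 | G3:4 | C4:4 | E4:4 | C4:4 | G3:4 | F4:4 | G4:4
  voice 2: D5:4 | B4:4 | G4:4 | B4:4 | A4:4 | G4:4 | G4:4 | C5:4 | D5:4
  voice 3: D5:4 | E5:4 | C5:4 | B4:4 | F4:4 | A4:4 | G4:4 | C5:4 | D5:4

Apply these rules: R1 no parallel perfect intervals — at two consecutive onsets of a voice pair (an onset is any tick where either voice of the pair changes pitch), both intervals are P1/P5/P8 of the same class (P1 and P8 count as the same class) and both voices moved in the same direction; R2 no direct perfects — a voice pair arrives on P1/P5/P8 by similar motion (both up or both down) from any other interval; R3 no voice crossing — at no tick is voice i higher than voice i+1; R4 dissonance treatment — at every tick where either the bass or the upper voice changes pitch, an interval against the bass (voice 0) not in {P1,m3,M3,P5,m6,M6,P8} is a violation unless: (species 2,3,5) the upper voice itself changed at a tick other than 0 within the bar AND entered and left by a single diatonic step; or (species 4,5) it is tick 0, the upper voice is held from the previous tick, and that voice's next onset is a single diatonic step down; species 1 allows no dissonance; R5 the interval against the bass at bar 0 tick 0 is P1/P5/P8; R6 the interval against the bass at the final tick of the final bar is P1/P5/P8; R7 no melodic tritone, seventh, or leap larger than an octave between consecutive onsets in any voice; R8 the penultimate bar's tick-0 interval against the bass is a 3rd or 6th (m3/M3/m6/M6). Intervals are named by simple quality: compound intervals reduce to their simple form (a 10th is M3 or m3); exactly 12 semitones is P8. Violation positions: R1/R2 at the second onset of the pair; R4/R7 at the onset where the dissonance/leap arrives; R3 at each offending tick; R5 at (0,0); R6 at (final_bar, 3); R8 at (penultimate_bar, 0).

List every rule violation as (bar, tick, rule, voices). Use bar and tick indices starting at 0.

(1, 0, R1, (0, 3))
(1, 0, R1, (1, 2))
(1, 0, R4, (0, 2))
(2, 0, R1, (0, 3))
(2, 0, R2, (1, 2))
(2, 0, R4, (0, 1))
(2, 0, R4, (0, 2))
(3, 0, R1, (0, 3))
(4, 0, R3, (2, 3))
(4, 0, R4, (0, 2))
(4, 0, R4, (0, 3))
(4, 0, R7, (3,))
(4, 1, R3, (2, 3))
(4, 2, R3, (2, 3))
(4, 3, R3, (2, 3))
(5, 0, R2, (0, 1))
(5, 0, R2, (1, 2))
(5, 0, R4, (0, 2))
(6, 0, R2, (1, 3))
(7, 0, R1, (2, 3))
(7, 0, R2, (1, 2))
(7, 0, R2, (1, 3))
(7, 0, R7, (1,))
(8, 0, R1, (1, 2))
(8, 0, R1, (1, 3))
(8, 0, R1, (2, 3))

bar 0: v0=G3 v1=G4 v2=D5 v3=D5 downbeat P5
bar 1: v0=A3 v1=E4 v2=B4 v3=E5 downbeat P5
bar 2: v0=F3 v1=G3 v2=G4 v3=C5 downbeat P5
bar 3: v0=E3 v1=C4 v2=B4 v3=B4 downbeat P5
bar 4: v0=G3 v1=E4 v2=A4 v3=F4 downbeat m7
bar 5: v0=F3 v1=C4 v2=G4 v3=A4 downbeat M3
bar 6: v0=E3 v1=G3 v2=G4 v3=G4 downbeat m3
bar 7: v0=A3 v1=F4 v2=C5 v3=C5 downbeat m3
bar 8: v0=G3 v1=G4 v2=D5 v3=D5 downbeat P5
  -> R1 @ bar 1 tick 0 v(0, 3): G3/D5 P5 -> A3/E5 P5 similar
  -> R1 @ bar 1 tick 0 v(1, 2): G4/D5 P5 -> E4/B4 P5 similar
  -> R4 @ bar 1 tick 0 v(0, 2): A3/B4 M2 untreated
  -> R1 @ bar 2 tick 0 v(0, 3): A3/E5 P5 -> F3/C5 P5 similar
  -> R2 @ bar 2 tick 0 v(1, 2): E4/B4 P5 -> G3/G4 P8 similar
  -> R4 @ bar 2 tick 0 v(0, 1): F3/G3 M2 untreated
  -> R4 @ bar 2 tick 0 v(0, 2): F3/G4 M2 untreated
  -> R1 @ bar 3 tick 0 v(0, 3): F3/C5 P5 -> E3/B4 P5 similar
  -> R3 @ bar 4 tick 0 v(2, 3): A4 above F4
  -> R4 @ bar 4 tick 0 v(0, 2): G3/A4 M2 untreated
  -> R4 @ bar 4 tick 0 v(0, 3): G3/F4 m7 untreated
  -> R7 @ bar 4 tick 0 v(3,): B4->F4 leap 6st
  -> R3 @ bar 4 tick 1 v(2, 3): A4 above F4
  -> R3 @ bar 4 tick 2 v(2, 3): A4 above F4
  -> R3 @ bar 4 tick 3 v(2, 3): A4 above F4
  -> R2 @ bar 5 tick 0 v(0, 1): G3/E4 M6 -> F3/C4 P5 similar
  -> R2 @ bar 5 tick 0 v(1, 2): E4/A4 P4 -> C4/G4 P5 similar
  -> R4 @ bar 5 tick 0 v(0, 2): F3/G4 M2 untreated
  -> R2 @ bar 6 tick 0 v(1, 3): C4/A4 M6 -> G3/G4 P8 similar
  -> R1 @ bar 7 tick 0 v(2, 3): G4/G4 P1 -> C5/C5 P1 similar
  -> R2 @ bar 7 tick 0 v(1, 2): G3/G4 P8 -> F4/C5 P5 similar
  -> R2 @ bar 7 tick 0 v(1, 3): G3/G4 P8 -> F4/C5 P5 similar
  -> R7 @ bar 7 tick 0 v(1,): G3->F4 leap 10st
  -> R1 @ bar 8 tick 0 v(1, 2): F4/C5 P5 -> G4/D5 P5 similar
  -> R1 @ bar 8 tick 0 v(1, 3): F4/C5 P5 -> G4/D5 P5 similar
  -> R1 @ bar 8 tick 0 v(2, 3): C5/C5 P1 -> D5/D5 P1 similar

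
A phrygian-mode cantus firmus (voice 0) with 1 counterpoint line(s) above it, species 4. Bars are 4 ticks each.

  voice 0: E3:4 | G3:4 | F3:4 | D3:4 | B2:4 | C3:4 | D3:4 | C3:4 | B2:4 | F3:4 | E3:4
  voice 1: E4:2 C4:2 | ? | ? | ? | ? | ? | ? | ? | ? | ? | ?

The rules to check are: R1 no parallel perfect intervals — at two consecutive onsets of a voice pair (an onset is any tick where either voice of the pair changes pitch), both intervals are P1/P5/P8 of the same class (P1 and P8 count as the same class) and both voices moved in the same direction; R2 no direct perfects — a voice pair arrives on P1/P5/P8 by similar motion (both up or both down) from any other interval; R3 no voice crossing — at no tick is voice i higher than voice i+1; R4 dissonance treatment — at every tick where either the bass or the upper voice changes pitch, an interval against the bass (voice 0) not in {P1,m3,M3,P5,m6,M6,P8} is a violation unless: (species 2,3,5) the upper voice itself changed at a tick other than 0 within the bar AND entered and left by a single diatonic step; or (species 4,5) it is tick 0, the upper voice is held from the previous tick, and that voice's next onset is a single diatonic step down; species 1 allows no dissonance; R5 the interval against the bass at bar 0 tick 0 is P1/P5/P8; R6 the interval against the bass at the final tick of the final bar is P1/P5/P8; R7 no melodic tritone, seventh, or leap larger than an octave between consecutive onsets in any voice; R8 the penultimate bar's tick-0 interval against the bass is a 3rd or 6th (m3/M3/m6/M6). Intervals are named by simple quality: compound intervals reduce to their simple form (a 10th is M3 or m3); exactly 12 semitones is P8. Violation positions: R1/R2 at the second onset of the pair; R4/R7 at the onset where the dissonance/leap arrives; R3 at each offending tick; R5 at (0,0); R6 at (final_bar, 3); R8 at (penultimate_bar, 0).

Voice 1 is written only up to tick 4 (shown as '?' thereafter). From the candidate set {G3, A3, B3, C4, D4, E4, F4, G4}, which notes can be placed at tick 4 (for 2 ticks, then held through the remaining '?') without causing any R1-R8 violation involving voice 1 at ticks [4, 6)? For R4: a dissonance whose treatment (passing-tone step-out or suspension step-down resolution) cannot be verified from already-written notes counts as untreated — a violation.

G3: legal
A3: violates R4
B3: legal
C4: violates R4
D4: violates R2
E4: legal
F4: violates R4
G4: violates R2

{B3, E4, G3}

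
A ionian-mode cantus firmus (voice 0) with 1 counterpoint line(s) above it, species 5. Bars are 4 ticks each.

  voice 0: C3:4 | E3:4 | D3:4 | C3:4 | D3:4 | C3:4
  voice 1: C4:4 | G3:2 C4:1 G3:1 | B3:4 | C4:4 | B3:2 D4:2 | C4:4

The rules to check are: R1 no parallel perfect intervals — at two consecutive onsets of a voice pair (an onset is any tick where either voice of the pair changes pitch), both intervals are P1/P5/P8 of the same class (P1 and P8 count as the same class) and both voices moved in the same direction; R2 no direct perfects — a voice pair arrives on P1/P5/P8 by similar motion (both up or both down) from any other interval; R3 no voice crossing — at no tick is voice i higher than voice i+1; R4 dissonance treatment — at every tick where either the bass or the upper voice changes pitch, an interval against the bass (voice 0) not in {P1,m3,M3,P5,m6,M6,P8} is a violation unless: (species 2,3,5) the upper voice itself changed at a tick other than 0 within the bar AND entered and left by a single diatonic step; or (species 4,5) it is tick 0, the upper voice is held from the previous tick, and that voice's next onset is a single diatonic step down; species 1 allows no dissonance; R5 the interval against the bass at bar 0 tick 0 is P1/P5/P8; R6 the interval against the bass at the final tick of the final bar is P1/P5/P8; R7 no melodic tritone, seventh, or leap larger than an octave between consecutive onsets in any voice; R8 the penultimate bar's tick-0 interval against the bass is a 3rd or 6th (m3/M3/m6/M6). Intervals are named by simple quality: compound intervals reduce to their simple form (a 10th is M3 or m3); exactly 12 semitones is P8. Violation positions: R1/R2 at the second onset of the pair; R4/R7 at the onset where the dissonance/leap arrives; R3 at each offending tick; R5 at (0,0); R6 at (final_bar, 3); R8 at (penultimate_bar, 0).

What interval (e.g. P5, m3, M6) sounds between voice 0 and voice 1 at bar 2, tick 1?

M6

voice 0=D3 voice 1=B3 -> M6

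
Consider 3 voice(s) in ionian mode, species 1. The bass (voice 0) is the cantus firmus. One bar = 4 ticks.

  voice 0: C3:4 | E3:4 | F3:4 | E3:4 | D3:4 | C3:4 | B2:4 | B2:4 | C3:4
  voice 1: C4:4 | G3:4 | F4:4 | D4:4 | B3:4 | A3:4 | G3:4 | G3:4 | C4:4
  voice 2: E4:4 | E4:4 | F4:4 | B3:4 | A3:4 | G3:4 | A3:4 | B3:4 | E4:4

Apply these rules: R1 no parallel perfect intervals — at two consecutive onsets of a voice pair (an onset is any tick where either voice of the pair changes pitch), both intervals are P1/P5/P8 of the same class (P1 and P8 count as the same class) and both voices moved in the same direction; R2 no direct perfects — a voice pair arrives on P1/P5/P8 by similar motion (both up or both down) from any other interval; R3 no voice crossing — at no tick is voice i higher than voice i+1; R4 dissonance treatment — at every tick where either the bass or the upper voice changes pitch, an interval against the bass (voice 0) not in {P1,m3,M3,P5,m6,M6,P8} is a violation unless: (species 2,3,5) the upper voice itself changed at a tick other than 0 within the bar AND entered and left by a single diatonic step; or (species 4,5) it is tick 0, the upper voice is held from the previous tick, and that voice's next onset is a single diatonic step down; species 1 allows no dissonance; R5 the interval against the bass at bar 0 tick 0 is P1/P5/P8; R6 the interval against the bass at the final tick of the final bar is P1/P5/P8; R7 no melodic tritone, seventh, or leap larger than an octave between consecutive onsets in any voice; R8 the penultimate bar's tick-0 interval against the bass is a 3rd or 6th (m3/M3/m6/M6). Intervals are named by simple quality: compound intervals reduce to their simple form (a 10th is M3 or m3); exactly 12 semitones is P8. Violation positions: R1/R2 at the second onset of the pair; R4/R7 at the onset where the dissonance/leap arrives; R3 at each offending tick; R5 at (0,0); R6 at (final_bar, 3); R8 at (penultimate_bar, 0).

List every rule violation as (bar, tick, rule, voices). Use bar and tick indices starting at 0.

(0, 0, R5, (0, 2))
(2, 0, R1, (0, 2))
(2, 0, R2, (0, 1))
(2, 0, R2, (1, 2))
(2, 0, R7, (1,))
(3, 0, R2, (0, 2))
(3, 0, R3, (1, 2))
(3, 0, R4, (0, 1))
(3, 0, R7, (2,))
(3, 1, R3, (1, 2))
(3, 2, R3, (1, 2))
(3, 3, R3, (1, 2))
(4, 0, R1, (0, 2))
(4, 0, R3, (1, 2))
(4, 1, R3, (1, 2))
(4, 2, R3, (1, 2))
(4, 3, R3, (1, 2))
(5, 0, R1, (0, 2))
(5, 0, R3, (1, 2))
(5, 1, R3, (1, 2))
(5, 2, R3, (1, 2))
(5, 3, R3, (1, 2))
(6, 0, R4, (0, 2))
(7, 0, R8, (0, 2))
(8, 0, R2, (0, 1))
(8, 3, R6, (0, 2))

bar 0: v0=C3 v1=C4 v2=E4 downbeat M3
bar 1: v0=E3 v1=G3 v2=E4 downbeat P8
bar 2: v0=F3 v1=F4 v2=F4 downbeat P8
bar 3: v0=E3 v1=D4 v2=B3 downbeat P5
bar 4: v0=D3 v1=B3 v2=A3 downbeat P5
bar 5: v0=C3 v1=A3 v2=G3 downbeat P5
bar 6: v0=B2 v1=G3 v2=A3 downbeat m7
bar 7: v0=B2 v1=G3 v2=B3 downbeat P8
bar 8: v0=C3 v1=C4 v2=E4 downbeat M3
  -> R5 @ bar 0 tick 0 v(0, 2): opens on M3
  -> R1 @ bar 2 tick 0 v(0, 2): E3/E4 P8 -> F3/F4 P8 similar
  -> R2 @ bar 2 tick 0 v(0, 1): E3/G3 m3 -> F3/F4 P8 similar
  -> R2 @ bar 2 tick 0 v(1, 2): G3/E4 M6 -> F4/F4 P1 similar
  -> R7 @ bar 2 tick 0 v(1,): G3->F4 leap 10st
  -> R2 @ bar 3 tick 0 v(0, 2): F3/F4 P8 -> E3/B3 P5 similar
  -> R3 @ bar 3 tick 0 v(1, 2): D4 above B3
  -> R4 @ bar 3 tick 0 v(0, 1): E3/D4 m7 untreated
  -> R7 @ bar 3 tick 0 v(2,): F4->B3 leap 6st
  -> R3 @ bar 3 tick 1 v(1, 2): D4 above B3
  -> R3 @ bar 3 tick 2 v(1, 2): D4 above B3
  -> R3 @ bar 3 tick 3 v(1, 2): D4 above B3
  -> R1 @ bar 4 tick 0 v(0, 2): E3/B3 P5 -> D3/A3 P5 similar
  -> R3 @ bar 4 tick 0 v(1, 2): B3 above A3
  -> R3 @ bar 4 tick 1 v(1, 2): B3 above A3
  -> R3 @ bar 4 tick 2 v(1, 2): B3 above A3
  -> R3 @ bar 4 tick 3 v(1, 2): B3 above A3
  -> R1 @ bar 5 tick 0 v(0, 2): D3/A3 P5 -> C3/G3 P5 similar
  -> R3 @ bar 5 tick 0 v(1, 2): A3 above G3
  -> R3 @ bar 5 tick 1 v(1, 2): A3 above G3
  -> R3 @ bar 5 tick 2 v(1, 2): A3 above G3
  -> R3 @ bar 5 tick 3 v(1, 2): A3 above G3
  -> R4 @ bar 6 tick 0 v(0, 2): B2/A3 m7 untreated
  -> R8 @ bar 7 tick 0 v(0, 2): penult P8 not 3rd/6th
  -> R2 @ bar 8 tick 0 v(0, 1): B2/G3 m6 -> C3/C4 P8 similar
  -> R6 @ bar 8 tick 3 v(0, 2): closes on M3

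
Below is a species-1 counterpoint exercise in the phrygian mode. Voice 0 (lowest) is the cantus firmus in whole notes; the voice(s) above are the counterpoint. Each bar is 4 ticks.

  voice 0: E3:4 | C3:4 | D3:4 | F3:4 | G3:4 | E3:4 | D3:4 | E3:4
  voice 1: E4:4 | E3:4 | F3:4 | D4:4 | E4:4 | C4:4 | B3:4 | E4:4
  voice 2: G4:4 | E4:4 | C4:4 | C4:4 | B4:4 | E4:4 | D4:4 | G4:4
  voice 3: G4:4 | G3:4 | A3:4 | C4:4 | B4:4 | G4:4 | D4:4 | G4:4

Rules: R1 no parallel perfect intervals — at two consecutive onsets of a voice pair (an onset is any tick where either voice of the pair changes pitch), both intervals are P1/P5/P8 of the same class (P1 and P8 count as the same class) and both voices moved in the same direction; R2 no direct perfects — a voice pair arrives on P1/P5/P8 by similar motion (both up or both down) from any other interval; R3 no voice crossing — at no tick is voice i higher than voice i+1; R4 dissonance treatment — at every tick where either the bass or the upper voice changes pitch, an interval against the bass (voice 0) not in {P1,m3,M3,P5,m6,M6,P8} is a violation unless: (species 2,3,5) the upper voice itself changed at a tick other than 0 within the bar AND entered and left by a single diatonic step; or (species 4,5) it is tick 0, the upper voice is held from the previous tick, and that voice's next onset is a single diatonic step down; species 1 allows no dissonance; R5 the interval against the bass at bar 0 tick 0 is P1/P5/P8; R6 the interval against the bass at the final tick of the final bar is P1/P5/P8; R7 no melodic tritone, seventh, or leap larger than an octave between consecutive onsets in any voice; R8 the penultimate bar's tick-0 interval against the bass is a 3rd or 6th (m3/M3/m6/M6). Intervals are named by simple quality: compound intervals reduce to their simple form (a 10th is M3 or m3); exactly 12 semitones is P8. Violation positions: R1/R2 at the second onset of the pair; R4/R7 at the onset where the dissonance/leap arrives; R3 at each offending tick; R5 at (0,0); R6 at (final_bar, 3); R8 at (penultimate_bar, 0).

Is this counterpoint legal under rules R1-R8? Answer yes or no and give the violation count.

bar 0: v0=E3 v1=E4 v2=G4 v3=G4 (m3)
bar 1: v0=C3 v1=E3 v2=E4 v3=G3 (P5)
bar 2: v0=D3 v1=F3 v2=C4 v3=A3 (P5)
bar 3: v0=F3 v1=D4 v2=C4 v3=C4 (P5)
bar 4: v0=G3 v1=E4 v2=B4 v3=B4 (M3)
bar 5: v0=E3 v1=C4 v2=E4 v3=G4 (m3)
bar 6: v0=D3 v1=B3 v2=D4 v3=D4 (P8)
bar 7: v0=E3 v1=E4 v2=G4 v3=G4 (m3)
  R5 @ bar0.0: opens on m3
  R5 @ bar0.0: opens on m3
  R2 @ bar1.0: E3/G4 m3 -> C3/G3 P5 similar
  R2 @ bar1.0: E4/G4 m3 -> E3/E4 P8 similar
  R3 @ bar1.0: E4 above G3
  R3 @ bar1.1: E4 above G3
  R3 @ bar1.2: E4 above G3
  R3 @ bar1.3: E4 above G3
  R1 @ bar2.0: C3/G3 P5 -> D3/A3 P5 similar
  R3 @ bar2.0: C4 above A3
  R4 @ bar2.0: D3/C4 m7 untreated
  R3 @ bar2.1: C4 above A3
  R3 @ bar2.2: C4 above A3
  R3 @ bar2.3: C4 above A3
  R1 @ bar3.0: D3/A3 P5 -> F3/C4 P5 similar
  R3 @ bar3.0: D4 above C4
  R3 @ bar3.1: D4 above C4
  R3 @ bar3.2: D4 above C4
  R3 @ bar3.3: D4 above C4
  R1 @ bar4.0: C4/C4 P1 -> B4/B4 P1 similar
  R2 @ bar4.0: D4/C4 M2 -> E4/B4 P5 similar
  R2 @ bar4.0: D4/C4 M2 -> E4/B4 P5 similar
  R7 @ bar4.0: C4->B4 leap 11st
  R7 @ bar4.0: C4->B4 leap 11st
  R1 @ bar5.0: E4/B4 P5 -> C4/G4 P5 similar
  R2 @ bar5.0: G3/B4 M3 -> E3/E4 P8 similar
  R1 @ bar6.0: E3/E4 P8 -> D3/D4 P8 similar
  R2 @ bar6.0: E3/G4 m3 -> D3/D4 P8 similar
  R2 @ bar6.0: E4/G4 m3 -> D4/D4 P1 similar
  R8 @ bar6.0: penult P8 not 3rd/6th
  R8 @ bar6.0: penult P8 not 3rd/6th
  R1 @ bar7.0: D4/D4 P1 -> G4/G4 P1 similar
  R2 @ bar7.0: D3/B3 M6 -> E3/E4 P8 similar
  R6 @ bar7.3: closes on m3
  R6 @ bar7.3: closes on m3

No (35 violations)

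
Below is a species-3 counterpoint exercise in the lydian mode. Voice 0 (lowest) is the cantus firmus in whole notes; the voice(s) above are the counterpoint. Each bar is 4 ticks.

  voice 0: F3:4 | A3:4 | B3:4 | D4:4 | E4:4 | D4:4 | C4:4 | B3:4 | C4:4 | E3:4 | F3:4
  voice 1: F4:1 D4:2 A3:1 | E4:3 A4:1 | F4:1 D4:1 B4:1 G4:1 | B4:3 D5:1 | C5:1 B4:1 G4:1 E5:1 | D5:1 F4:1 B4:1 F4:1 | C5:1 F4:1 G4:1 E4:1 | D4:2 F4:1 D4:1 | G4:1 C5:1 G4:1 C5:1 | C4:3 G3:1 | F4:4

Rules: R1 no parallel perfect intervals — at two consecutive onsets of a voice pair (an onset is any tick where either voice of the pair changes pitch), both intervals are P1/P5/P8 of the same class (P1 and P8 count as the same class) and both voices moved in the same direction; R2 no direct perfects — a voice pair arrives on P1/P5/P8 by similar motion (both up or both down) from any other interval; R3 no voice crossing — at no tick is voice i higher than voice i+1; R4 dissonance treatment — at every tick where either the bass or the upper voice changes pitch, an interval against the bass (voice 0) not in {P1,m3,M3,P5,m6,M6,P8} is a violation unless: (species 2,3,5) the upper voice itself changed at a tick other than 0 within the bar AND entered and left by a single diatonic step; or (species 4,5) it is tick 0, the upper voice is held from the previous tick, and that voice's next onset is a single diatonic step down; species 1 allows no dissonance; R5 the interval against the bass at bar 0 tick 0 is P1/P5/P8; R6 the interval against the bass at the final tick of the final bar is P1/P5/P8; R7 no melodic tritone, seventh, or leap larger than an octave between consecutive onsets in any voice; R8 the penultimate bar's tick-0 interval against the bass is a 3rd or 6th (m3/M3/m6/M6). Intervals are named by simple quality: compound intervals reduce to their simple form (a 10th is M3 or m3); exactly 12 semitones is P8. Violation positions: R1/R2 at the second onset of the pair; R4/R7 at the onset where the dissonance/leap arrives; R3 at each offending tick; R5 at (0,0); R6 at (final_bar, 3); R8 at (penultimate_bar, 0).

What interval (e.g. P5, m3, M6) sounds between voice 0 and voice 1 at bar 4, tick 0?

m6

voice 0=E4 voice 1=C5 -> m6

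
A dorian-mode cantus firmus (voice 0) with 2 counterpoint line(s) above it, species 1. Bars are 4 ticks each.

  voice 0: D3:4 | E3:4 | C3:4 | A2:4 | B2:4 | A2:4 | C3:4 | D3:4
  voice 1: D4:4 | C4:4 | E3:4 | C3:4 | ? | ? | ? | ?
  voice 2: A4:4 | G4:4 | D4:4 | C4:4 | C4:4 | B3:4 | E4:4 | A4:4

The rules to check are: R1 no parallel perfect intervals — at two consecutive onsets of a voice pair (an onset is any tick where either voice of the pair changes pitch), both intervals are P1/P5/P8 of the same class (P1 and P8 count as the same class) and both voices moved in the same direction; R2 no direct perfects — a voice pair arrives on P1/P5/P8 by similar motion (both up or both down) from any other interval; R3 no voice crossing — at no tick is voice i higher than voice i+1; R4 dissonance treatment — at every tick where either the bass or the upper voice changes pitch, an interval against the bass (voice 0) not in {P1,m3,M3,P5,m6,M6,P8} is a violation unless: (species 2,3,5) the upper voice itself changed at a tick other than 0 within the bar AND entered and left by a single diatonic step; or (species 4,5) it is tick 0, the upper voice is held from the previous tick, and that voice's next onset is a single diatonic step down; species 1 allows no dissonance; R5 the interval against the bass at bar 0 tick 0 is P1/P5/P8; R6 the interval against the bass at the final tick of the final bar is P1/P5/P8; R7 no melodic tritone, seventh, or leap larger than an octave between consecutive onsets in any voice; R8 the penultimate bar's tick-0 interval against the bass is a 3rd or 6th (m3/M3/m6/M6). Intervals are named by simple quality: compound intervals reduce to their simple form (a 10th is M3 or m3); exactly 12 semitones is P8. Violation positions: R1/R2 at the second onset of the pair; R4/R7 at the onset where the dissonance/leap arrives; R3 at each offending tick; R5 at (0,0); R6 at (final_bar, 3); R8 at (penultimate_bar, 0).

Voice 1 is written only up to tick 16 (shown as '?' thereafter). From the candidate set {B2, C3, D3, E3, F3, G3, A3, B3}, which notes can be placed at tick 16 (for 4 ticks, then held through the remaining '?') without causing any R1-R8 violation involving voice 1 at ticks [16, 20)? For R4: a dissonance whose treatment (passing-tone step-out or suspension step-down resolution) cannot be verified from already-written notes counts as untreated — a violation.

{B2, D3, G3}

B2: legal
C3: violates R4
D3: legal
E3: violates R4
F3: violates R4
G3: legal
A3: violates R4
B3: violates R2,R7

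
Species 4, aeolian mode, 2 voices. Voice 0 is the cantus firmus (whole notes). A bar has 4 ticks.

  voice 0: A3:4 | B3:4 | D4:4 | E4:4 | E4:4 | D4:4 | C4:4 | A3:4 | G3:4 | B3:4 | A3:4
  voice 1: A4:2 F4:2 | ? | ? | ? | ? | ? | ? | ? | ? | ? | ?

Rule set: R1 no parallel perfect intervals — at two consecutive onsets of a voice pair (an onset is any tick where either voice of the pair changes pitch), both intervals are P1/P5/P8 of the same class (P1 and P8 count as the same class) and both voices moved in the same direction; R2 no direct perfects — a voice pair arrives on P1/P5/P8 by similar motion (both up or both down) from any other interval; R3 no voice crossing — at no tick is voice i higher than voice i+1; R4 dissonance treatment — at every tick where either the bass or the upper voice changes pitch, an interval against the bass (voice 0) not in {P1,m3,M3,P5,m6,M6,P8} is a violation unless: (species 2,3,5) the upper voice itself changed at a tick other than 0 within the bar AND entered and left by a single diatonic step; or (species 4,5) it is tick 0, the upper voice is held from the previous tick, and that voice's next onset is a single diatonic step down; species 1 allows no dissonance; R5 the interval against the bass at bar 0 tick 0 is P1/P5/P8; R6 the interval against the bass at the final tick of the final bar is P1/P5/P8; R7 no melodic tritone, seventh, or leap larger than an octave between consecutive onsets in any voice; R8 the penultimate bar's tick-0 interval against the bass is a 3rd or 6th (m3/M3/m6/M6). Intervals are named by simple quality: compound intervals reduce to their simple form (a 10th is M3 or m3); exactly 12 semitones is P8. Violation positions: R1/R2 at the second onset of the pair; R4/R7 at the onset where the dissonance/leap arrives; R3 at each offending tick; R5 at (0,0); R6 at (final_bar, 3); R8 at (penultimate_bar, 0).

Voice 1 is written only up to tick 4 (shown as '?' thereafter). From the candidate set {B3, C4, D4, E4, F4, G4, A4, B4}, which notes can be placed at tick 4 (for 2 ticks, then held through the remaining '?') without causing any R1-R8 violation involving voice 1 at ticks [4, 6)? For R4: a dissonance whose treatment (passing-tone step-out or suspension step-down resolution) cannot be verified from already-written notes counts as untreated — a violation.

{D4, G4}

B3: violates R7
C4: violates R4
D4: legal
E4: violates R4
F4: violates R4
G4: legal
A4: violates R4
B4: violates R2,R7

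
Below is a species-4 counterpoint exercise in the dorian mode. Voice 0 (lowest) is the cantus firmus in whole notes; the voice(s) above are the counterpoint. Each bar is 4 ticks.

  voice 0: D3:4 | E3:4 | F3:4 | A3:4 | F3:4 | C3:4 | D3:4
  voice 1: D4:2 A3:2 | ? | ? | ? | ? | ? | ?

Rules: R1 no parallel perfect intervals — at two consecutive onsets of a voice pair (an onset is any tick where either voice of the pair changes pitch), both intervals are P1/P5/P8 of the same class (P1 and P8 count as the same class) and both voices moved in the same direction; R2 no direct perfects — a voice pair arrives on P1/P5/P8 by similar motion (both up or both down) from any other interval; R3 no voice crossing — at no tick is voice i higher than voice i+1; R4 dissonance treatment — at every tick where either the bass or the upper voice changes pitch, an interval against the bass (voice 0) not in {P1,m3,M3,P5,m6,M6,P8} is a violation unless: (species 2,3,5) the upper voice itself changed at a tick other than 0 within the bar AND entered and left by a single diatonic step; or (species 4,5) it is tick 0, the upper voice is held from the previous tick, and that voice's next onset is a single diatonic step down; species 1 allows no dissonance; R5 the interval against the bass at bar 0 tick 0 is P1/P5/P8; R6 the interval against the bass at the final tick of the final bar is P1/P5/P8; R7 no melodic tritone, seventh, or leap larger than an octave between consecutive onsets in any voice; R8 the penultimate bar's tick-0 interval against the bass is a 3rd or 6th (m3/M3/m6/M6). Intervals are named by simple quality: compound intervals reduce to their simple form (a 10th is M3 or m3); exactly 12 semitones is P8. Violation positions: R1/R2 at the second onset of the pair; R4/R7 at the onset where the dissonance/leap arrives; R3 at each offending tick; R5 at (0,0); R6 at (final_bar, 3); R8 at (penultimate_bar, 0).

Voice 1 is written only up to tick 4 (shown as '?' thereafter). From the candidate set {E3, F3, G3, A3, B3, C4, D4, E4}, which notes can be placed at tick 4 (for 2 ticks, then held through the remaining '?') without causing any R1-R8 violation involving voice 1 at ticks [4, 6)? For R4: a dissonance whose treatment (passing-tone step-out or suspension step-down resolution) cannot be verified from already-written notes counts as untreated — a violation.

E3: legal
F3: violates R4
G3: legal
A3: violates R4
B3: violates R1
C4: legal
D4: violates R4
E4: violates R2

{C4, E3, G3}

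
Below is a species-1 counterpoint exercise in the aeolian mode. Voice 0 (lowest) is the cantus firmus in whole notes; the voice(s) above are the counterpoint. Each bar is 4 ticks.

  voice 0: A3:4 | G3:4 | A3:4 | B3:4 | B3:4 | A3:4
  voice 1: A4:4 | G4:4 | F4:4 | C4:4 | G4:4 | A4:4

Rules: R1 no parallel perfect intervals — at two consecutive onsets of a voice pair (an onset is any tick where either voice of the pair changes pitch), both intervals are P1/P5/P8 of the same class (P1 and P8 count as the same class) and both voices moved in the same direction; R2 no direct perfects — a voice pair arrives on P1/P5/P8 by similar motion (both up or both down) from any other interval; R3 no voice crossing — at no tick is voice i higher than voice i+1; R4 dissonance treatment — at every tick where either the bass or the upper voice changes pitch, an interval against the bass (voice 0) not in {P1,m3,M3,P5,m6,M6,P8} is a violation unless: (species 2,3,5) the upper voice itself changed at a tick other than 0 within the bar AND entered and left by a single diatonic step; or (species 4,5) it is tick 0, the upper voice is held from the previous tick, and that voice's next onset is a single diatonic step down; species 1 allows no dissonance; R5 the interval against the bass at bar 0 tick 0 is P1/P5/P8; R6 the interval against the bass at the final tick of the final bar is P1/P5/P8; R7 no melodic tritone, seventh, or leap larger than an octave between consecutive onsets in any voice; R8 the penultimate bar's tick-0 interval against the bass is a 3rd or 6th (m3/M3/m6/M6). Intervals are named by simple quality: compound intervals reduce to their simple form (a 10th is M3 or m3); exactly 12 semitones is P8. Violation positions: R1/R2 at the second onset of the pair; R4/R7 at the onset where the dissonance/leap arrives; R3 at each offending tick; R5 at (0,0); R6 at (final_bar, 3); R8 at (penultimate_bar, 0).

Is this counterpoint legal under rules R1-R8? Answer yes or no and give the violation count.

No (2 violations)

bar 0: v0=A3 v1=A4 (P8)
bar 1: v0=G3 v1=G4 (P8)
bar 2: v0=A3 v1=F4 (m6)
bar 3: v0=B3 v1=C4 (m2)
bar 4: v0=B3 v1=G4 (m6)
bar 5: v0=A3 v1=A4 (P8)
  R1 @ bar1.0: A3/A4 P8 -> G3/G4 P8 similar
  R4 @ bar3.0: B3/C4 m2 untreated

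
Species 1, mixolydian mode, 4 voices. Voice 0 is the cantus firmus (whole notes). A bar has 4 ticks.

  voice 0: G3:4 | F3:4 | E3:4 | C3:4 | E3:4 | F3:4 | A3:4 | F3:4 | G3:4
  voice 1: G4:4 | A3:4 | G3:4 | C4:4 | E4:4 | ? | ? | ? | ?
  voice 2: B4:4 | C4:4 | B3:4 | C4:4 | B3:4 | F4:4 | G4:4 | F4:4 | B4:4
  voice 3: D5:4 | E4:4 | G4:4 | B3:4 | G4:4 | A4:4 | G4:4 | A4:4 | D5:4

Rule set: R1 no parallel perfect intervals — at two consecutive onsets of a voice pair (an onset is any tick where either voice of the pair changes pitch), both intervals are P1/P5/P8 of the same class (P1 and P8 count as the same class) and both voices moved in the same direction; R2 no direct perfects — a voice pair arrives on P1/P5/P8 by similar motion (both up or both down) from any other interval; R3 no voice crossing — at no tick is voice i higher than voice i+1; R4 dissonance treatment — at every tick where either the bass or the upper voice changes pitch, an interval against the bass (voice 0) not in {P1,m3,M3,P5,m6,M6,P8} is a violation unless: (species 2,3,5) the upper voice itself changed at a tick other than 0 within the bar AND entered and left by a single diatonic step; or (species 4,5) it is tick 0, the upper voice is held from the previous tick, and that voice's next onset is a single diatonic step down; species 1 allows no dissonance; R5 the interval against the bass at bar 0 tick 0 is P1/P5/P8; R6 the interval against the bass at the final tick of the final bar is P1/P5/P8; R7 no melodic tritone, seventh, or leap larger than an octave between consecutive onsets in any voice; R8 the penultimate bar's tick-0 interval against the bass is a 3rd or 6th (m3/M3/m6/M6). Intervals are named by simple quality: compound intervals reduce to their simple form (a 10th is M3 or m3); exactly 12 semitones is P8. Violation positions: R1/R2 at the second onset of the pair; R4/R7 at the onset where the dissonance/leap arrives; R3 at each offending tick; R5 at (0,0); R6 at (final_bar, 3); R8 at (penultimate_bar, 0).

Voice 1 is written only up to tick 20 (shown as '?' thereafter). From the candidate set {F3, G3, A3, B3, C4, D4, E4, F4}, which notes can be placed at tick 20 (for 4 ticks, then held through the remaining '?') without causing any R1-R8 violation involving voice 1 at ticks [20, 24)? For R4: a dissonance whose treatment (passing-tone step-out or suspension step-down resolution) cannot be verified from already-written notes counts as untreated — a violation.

{A3, C4, D4}

F3: violates R7
G3: violates R4
A3: legal
B3: violates R4
C4: legal
D4: legal
E4: violates R4
F4: violates R1,R2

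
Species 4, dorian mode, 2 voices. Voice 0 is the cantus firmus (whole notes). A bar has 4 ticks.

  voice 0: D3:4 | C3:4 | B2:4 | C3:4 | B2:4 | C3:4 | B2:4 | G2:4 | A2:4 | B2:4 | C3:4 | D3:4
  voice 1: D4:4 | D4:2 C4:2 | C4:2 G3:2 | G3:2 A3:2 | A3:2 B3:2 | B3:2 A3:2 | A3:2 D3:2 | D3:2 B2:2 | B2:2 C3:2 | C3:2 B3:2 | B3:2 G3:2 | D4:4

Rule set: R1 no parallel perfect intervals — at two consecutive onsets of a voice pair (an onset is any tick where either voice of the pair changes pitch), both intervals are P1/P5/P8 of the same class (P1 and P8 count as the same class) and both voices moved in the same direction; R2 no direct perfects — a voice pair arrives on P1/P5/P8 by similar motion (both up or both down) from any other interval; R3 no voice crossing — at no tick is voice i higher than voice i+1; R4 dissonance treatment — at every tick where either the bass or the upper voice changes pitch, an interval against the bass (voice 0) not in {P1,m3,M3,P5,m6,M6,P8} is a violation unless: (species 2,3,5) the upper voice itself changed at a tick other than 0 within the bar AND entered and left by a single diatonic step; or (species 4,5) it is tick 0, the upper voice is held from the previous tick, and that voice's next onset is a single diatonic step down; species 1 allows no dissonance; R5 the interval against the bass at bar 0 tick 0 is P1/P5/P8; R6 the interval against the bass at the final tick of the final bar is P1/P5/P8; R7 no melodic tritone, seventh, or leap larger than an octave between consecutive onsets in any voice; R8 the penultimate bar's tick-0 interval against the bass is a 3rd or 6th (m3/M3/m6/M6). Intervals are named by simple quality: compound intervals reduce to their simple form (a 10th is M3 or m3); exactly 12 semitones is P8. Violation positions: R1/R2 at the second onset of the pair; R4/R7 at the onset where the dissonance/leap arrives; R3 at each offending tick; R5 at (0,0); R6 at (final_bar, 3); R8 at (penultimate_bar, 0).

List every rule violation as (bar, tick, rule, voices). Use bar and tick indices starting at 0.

bar 0: v0=D3 v1=D4 downbeat P8
bar 1: v0=C3 v1=D4 downbeat M2
bar 2: v0=B2 v1=C4 downbeat m2
bar 3: v0=C3 v1=G3 downbeat P5
bar 4: v0=B2 v1=A3 downbeat m7
bar 5: v0=C3 v1=B3 downbeat M7
bar 6: v0=B2 v1=A3 downbeat m7
bar 7: v0=G2 v1=D3 downbeat P5
bar 8: v0=A2 v1=B2 downbeat M2
bar 9: v0=B2 v1=C3 downbeat m2
bar 10: v0=C3 v1=B3 downbeat M7
bar 11: v0=D3 v1=D4 downbeat P8
  -> R4 @ bar 2 tick 0 v(0, 1): B2/C4 m2 untreated
  -> R4 @ bar 4 tick 0 v(0, 1): B2/A3 m7 untreated
  -> R4 @ bar 6 tick 0 v(0, 1): B2/A3 m7 untreated
  -> R4 @ bar 8 tick 0 v(0, 1): A2/B2 M2 untreated
  -> R4 @ bar 9 tick 0 v(0, 1): B2/C3 m2 untreated
  -> R7 @ bar 9 tick 2 v(1,): C3->B3 leap 11st
  -> R4 @ bar 10 tick 0 v(0, 1): C3/B3 M7 untreated
  -> R8 @ bar 10 tick 0 v(0, 1): penult M7 not 3rd/6th
  -> R2 @ bar 11 tick 0 v(0, 1): C3/G3 P5 -> D3/D4 P8 similar

(2, 0, R4, (0, 1))
(4, 0, R4, (0, 1))
(6, 0, R4, (0, 1))
(8, 0, R4, (0, 1))
(9, 0, R4, (0, 1))
(9, 2, R7, (1,))
(10, 0, R4, (0, 1))
(10, 0, R8, (0, 1))
(11, 0, R2, (0, 1))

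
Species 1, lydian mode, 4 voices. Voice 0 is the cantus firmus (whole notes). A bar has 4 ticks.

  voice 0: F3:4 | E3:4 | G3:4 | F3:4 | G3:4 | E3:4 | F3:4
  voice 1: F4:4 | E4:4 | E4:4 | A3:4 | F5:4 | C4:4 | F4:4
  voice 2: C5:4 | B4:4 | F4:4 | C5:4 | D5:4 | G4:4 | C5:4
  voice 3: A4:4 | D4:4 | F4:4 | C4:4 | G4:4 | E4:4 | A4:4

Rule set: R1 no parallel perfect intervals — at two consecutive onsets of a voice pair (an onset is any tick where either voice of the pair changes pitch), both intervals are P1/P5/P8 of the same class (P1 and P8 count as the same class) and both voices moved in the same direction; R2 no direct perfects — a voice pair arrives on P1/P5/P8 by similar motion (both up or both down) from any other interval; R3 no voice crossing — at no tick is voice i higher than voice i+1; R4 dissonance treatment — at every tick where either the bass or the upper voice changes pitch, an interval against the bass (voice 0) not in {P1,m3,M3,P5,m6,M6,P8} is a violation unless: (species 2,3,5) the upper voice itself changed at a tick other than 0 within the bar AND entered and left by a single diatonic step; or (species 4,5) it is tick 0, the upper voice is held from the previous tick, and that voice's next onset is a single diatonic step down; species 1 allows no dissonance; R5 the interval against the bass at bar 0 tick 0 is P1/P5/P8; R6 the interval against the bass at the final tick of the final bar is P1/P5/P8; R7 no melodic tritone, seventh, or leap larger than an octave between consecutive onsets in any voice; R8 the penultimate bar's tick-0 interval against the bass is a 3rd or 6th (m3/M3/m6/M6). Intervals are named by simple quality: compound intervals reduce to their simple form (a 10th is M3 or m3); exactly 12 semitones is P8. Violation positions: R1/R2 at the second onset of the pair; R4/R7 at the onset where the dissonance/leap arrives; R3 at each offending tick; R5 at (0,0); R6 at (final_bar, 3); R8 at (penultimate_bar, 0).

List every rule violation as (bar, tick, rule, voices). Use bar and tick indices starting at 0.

bar 0: v0=F3 v1=F4 v2=C5 v3=A4 downbeat M3
bar 1: v0=E3 v1=E4 v2=B4 v3=D4 downbeat m7
bar 2: v0=G3 v1=E4 v2=F4 v3=F4 downbeat m7
bar 3: v0=F3 v1=A3 v2=C5 v3=C4 downbeat P5
bar 4: v0=G3 v1=F5 v2=D5 v3=G4 downbeat P8
bar 5: v0=E3 v1=C4 v2=G4 v3=E4 downbeat P8
bar 6: v0=F3 v1=F4 v2=C5 v3=A4 downbeat M3
  -> R3 @ bar 0 tick 0 v(2, 3): C5 above A4
  -> R5 @ bar 0 tick 0 v(0, 3): opens on M3
  -> R3 @ bar 0 tick 1 v(2, 3): C5 above A4
  -> R3 @ bar 0 tick 2 v(2, 3): C5 above A4
  -> R3 @ bar 0 tick 3 v(2, 3): C5 above A4
  -> R1 @ bar 1 tick 0 v(0, 1): F3/F4 P8 -> E3/E4 P8 similar
  -> R1 @ bar 1 tick 0 v(0, 2): F3/C5 P5 -> E3/B4 P5 similar
  -> R1 @ bar 1 tick 0 v(1, 2): F4/C5 P5 -> E4/B4 P5 similar
  -> R3 @ bar 1 tick 0 v(2, 3): B4 above D4
  -> R4 @ bar 1 tick 0 v(0, 3): E3/D4 m7 untreated
  -> R3 @ bar 1 tick 1 v(2, 3): B4 above D4
  -> R3 @ bar 1 tick 2 v(2, 3): B4 above D4
  -> R3 @ bar 1 tick 3 v(2, 3): B4 above D4
  -> R4 @ bar 2 tick 0 v(0, 2): G3/F4 m7 untreated
  -> R4 @ bar 2 tick 0 v(0, 3): G3/F4 m7 untreated
  -> R7 @ bar 2 tick 0 v(2,): B4->F4 leap 6st
  -> R2 @ bar 3 tick 0 v(0, 3): G3/F4 m7 -> F3/C4 P5 similar
  -> R3 @ bar 3 tick 0 v(2, 3): C5 above C4
  -> R3 @ bar 3 tick 1 v(2, 3): C5 above C4
  -> R3 @ bar 3 tick 2 v(2, 3): C5 above C4
  -> R3 @ bar 3 tick 3 v(2, 3): C5 above C4
  -> R1 @ bar 4 tick 0 v(0, 2): F3/C5 P5 -> G3/D5 P5 similar
  -> R2 @ bar 4 tick 0 v(0, 3): F3/C4 P5 -> G3/G4 P8 similar
  -> R2 @ bar 4 tick 0 v(2, 3): C5/C4 P8 -> D5/G4 P5 similar
  -> R3 @ bar 4 tick 0 v(1, 2): F5 above D5
  -> R3 @ bar 4 tick 0 v(2, 3): D5 above G4
  -> R4 @ bar 4 tick 0 v(0, 1): G3/F5 m7 untreated
  -> R7 @ bar 4 tick 0 v(1,): A3->F5 leap 20st
  -> R3 @ bar 4 tick 1 v(1, 2): F5 above D5
  -> R3 @ bar 4 tick 1 v(2, 3): D5 above G4
  -> R3 @ bar 4 tick 2 v(1, 2): F5 above D5
  -> R3 @ bar 4 tick 2 v(2, 3): D5 above G4
  -> R3 @ bar 4 tick 3 v(1, 2): F5 above D5
  -> R3 @ bar 4 tick 3 v(2, 3): D5 above G4
  -> R1 @ bar 5 tick 0 v(0, 3): G3/G4 P8 -> E3/E4 P8 similar
  -> R2 @ bar 5 tick 0 v(1, 2): F5/D5 m3 -> C4/G4 P5 similar
  -> R3 @ bar 5 tick 0 v(2, 3): G4 above E4
  -> R7 @ bar 5 tick 0 v(1,): F5->C4 leap 17st
  -> R8 @ bar 5 tick 0 v(0, 3): penult P8 not 3rd/6th
  -> R3 @ bar 5 tick 1 v(2, 3): G4 above E4
  -> R3 @ bar 5 tick 2 v(2, 3): G4 above E4
  -> R3 @ bar 5 tick 3 v(2, 3): G4 above E4
  -> R1 @ bar 6 tick 0 v(1, 2): C4/G4 P5 -> F4/C5 P5 similar
  -> R2 @ bar 6 tick 0 v(0, 1): E3/C4 m6 -> F3/F4 P8 similar
  -> R2 @ bar 6 tick 0 v(0, 2): E3/G4 m3 -> F3/C5 P5 similar
  -> R3 @ bar 6 tick 0 v(2, 3): C5 above A4
  -> R3 @ bar 6 tick 1 v(2, 3): C5 above A4
  -> R3 @ bar 6 tick 2 v(2, 3): C5 above A4
  -> R3 @ bar 6 tick 3 v(2, 3): C5 above A4
  -> R6 @ bar 6 tick 3 v(0, 3): closes on M3

(0, 0, R3, (2, 3))
(0, 0, R5, (0, 3))
(0, 1, R3, (2, 3))
(0, 2, R3, (2, 3))
(0, 3, R3, (2, 3))
(1, 0, R1, (0, 1))
(1, 0, R1, (0, 2))
(1, 0, R1, (1, 2))
(1, 0, R3, (2, 3))
(1, 0, R4, (0, 3))
(1, 1, R3, (2, 3))
(1, 2, R3, (2, 3))
(1, 3, R3, (2, 3))
(2, 0, R4, (0, 2))
(2, 0, R4, (0, 3))
(2, 0, R7, (2,))
(3, 0, R2, (0, 3))
(3, 0, R3, (2, 3))
(3, 1, R3, (2, 3))
(3, 2, R3, (2, 3))
(3, 3, R3, (2, 3))
(4, 0, R1, (0, 2))
(4, 0, R2, (0, 3))
(4, 0, R2, (2, 3))
(4, 0, R3, (1, 2))
(4, 0, R3, (2, 3))
(4, 0, R4, (0, 1))
(4, 0, R7, (1,))
(4, 1, R3, (1, 2))
(4, 1, R3, (2, 3))
(4, 2, R3, (1, 2))
(4, 2, R3, (2, 3))
(4, 3, R3, (1, 2))
(4, 3, R3, (2, 3))
(5, 0, R1, (0, 3))
(5, 0, R2, (1, 2))
(5, 0, R3, (2, 3))
(5, 0, R7, (1,))
(5, 0, R8, (0, 3))
(5, 1, R3, (2, 3))
(5, 2, R3, (2, 3))
(5, 3, R3, (2, 3))
(6, 0, R1, (1, 2))
(6, 0, R2, (0, 1))
(6, 0, R2, (0, 2))
(6, 0, R3, (2, 3))
(6, 1, R3, (2, 3))
(6, 2, R3, (2, 3))
(6, 3, R3, (2, 3))
(6, 3, R6, (0, 3))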